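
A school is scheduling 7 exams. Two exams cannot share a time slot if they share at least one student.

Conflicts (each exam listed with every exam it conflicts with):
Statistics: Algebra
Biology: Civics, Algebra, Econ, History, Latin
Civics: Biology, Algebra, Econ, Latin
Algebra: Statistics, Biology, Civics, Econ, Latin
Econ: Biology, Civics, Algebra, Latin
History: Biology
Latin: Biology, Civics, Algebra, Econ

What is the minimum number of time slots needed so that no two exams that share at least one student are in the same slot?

Biology, Civics, Algebra, Econ, Latin are mutually in conflict, so at least 5 time slots are needed.
5 time slots suffice: time slot 1 → {Statistics, Biology}; time slot 2 → {Algebra, History}; time slot 3 → {Civics}; time slot 4 → {Latin}; time slot 5 → {Econ}. Every pair that conflicts lands in different time slots.

5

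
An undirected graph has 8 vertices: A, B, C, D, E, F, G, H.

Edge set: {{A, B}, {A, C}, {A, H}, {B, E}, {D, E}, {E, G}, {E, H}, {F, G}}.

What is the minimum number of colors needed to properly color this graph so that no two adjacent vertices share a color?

A and C are adjacent, so at least 2 colors are needed.
2 colors suffice: color 1 → {A, E, F}; color 2 → {B, C, D, G, H}. Every edge joins two different colors.

2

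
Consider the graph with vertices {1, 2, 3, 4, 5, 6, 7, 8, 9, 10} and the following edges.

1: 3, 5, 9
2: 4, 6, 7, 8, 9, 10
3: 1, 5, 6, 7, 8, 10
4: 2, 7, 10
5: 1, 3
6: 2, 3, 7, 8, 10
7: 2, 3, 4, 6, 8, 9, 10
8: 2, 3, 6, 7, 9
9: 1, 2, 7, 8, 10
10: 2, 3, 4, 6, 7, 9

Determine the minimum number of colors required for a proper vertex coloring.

4

3, 6, 7, 10 form a clique, so at least 4 colors are needed.
4 colors suffice: 1=red, 2=blue, 3=blue, 4=yellow, 5=green, 6=yellow, 7=red, 8=green, 9=yellow, 10=green. No two adjacent vertices share a color.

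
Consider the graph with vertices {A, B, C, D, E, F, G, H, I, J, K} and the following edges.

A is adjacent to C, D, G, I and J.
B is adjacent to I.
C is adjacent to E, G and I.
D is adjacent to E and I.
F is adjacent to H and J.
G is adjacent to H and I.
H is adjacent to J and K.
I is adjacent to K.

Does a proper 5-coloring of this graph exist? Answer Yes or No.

Yes

The chromatic number is 4. A, C, G, I form a clique, so at least 4 colors are needed.
4 colors suffice: color red → {E, H, I}; color blue → {A, B, F, K}; color green → {C, D, J}; color yellow → {G}.
Since 5 ≥ 4, a proper 5-coloring certainly exists.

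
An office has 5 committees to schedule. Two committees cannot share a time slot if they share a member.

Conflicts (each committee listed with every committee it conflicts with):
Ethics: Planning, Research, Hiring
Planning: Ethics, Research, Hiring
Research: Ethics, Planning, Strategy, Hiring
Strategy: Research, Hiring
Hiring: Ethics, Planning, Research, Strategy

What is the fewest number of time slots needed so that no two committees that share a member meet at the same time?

4

Ethics, Planning, Research, Hiring all conflict with each other, so at least 4 time slots are needed.
A valid assignment using 4 time slots: Ethics=4, Planning=3, Research=2, Strategy=3, Hiring=1. Every pair that conflicts lands in different time slots.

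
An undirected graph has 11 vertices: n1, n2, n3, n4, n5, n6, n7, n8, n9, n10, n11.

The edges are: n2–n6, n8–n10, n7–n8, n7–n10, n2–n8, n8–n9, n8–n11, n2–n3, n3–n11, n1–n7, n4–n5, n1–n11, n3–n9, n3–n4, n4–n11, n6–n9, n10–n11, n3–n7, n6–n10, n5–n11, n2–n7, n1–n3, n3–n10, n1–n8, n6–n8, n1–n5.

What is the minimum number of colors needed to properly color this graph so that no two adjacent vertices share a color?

3

n6, n8, n9 form a triangle, so at least 3 colors are needed.
One proper 3-coloring: n1=3, n2=3, n3=1, n4=3, n5=1, n6=2, n7=2, n8=1, n9=3, n10=3, n11=2. Each edge has distinct colors on its endpoints.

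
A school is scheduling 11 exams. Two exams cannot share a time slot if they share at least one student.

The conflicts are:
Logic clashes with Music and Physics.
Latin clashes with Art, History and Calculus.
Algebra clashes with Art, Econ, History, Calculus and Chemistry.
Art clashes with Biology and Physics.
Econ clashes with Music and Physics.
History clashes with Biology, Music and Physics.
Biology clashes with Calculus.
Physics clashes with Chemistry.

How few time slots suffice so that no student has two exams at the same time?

Art and Physics conflict, so at least 2 time slots are needed.
Using 2 time slots: Logic=2, Latin=1, Algebra=1, Art=2, Econ=2, History=2, Biology=1, Music=1, Physics=1, Calculus=2, Chemistry=2. Every pair that conflicts lands in different time slots.

2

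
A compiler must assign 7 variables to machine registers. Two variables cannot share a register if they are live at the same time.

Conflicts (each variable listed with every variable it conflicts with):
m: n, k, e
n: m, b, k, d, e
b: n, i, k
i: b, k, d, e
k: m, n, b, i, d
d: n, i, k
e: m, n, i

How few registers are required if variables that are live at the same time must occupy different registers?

3

m, n, k pairwise conflict, so at least 3 registers are needed.
3 registers suffice: m=3, n=2, b=3, i=2, k=1, d=3, e=1. No two conflicting variables share a register.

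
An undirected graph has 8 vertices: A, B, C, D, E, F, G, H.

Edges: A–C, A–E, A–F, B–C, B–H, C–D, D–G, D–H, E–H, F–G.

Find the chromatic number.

The cycle E-A-C-B-H-E has odd length 5, so it cannot be 2-colored; at least 3 colors are needed.
One proper 3-coloring: A=2, B=2, C=1, D=2, E=3, F=3, G=1, H=1. No two adjacent vertices share a color.

3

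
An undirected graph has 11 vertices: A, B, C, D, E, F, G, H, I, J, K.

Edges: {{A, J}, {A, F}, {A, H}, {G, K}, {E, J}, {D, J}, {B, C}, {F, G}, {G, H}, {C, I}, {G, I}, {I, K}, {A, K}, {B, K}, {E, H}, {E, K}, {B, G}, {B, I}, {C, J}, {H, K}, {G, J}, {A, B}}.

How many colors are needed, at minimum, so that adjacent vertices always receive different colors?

4

B, G, I, K are mutually adjacent (a clique of size 4), so at least 4 colors are needed.
A valid assignment using 4 colors: A=1, B=3, C=1, D=1, E=1, F=2, G=1, H=3, I=4, J=2, K=2. No two adjacent vertices share a color.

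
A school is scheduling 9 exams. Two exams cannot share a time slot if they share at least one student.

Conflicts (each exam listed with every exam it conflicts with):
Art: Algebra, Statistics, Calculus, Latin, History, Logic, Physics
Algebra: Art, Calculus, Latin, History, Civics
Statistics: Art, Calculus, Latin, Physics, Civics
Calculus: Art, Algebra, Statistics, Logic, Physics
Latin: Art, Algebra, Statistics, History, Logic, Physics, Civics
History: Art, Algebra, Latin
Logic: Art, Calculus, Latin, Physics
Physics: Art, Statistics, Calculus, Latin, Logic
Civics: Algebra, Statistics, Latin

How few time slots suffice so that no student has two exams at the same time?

4

Art, Algebra, Latin, History pairwise conflict, so at least 4 time slots are needed.
4 time slots suffice: time slot 1 → {Art, Civics}; time slot 2 → {Calculus, Latin}; time slot 3 → {Algebra, Statistics, Logic}; time slot 4 → {History, Physics}. No two conflicting exams share a time slot.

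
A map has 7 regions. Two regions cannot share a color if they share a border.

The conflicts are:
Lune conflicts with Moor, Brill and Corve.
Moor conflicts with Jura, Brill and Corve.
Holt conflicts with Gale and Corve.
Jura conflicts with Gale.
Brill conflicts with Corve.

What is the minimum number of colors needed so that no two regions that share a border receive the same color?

4

Lune, Moor, Brill, Corve all conflict with each other, so at least 4 colors are needed.
A valid assignment using 4 colors: Lune=4, Moor=1, Holt=3, Jura=2, Gale=1, Brill=3, Corve=2. No two conflicting regions share a color.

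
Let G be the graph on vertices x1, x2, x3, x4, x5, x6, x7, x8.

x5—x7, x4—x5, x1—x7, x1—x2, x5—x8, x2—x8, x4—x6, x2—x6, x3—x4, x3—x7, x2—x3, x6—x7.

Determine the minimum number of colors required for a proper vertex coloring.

3

The cycle x8-x5-x4-x3-x2-x8 has odd length 5, so it cannot be 2-colored; at least 3 colors are needed.
A valid assignment using 3 colors: x1=B, x2=R, x3=B, x4=R, x5=B, x6=B, x7=R, x8=G. Each edge has distinct colors on its endpoints.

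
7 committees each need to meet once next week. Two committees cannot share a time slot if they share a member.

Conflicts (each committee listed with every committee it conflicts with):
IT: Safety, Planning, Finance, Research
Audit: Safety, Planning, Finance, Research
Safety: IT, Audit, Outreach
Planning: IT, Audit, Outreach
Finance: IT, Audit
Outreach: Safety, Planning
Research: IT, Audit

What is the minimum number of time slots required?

IT and Safety conflict, so at least 2 time slots are needed.
2 time slots suffice: time slot 1 → {IT, Audit, Outreach}; time slot 2 → {Safety, Planning, Finance, Research}. Each listed conflict is separated.

2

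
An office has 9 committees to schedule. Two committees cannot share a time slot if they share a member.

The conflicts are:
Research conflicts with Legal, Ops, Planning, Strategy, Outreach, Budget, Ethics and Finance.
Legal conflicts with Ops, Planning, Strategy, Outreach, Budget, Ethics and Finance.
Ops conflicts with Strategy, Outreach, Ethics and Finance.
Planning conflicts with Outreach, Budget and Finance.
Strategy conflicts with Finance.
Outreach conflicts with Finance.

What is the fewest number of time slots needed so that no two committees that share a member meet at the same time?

5

Research, Legal, Ops, Strategy, Finance all conflict with each other, so at least 5 time slots are needed.
5 time slots suffice: Research=2, Legal=1, Ops=3, Planning=3, Strategy=5, Outreach=5, Budget=4, Ethics=4, Finance=4. No two conflicting committees share a time slot.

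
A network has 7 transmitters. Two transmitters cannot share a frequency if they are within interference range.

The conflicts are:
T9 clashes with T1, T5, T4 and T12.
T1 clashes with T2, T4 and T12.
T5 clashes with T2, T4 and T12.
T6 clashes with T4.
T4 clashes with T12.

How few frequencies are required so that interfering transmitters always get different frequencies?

4

T9, T5, T4, T12 are mutually in conflict, so at least 4 frequencies are needed.
4 frequencies suffice: frequency 1 → {T2, T4}; frequency 2 → {T9, T6}; frequency 3 → {T12}; frequency 4 → {T1, T5}. Every pair that conflicts lands in different frequencies.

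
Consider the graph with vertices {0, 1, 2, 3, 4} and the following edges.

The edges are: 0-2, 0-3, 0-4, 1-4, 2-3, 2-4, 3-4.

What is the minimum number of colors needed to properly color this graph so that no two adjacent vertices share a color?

4

0, 2, 3, 4 form a clique, so at least 4 colors are needed.
4 colors suffice: 0=b, 1=b, 2=c, 3=d, 4=a. No two adjacent vertices share a color.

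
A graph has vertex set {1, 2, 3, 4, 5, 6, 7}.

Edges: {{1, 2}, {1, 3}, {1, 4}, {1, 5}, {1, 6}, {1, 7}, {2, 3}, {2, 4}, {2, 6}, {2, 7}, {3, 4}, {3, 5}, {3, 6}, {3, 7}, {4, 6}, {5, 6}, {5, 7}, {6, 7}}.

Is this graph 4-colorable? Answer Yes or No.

No

1, 3, 5, 6, 7 are mutually adjacent (a clique of size 5), so at least 5 colors are needed.
So 4 colors are not enough.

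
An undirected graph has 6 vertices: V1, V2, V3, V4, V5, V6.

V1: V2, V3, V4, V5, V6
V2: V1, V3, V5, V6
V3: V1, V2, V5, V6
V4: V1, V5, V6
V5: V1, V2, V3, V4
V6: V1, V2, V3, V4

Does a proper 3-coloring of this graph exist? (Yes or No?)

No

V1, V2, V3, V5 are pairwise adjacent (a clique of size 4), so at least 4 colors are needed.
So 3 colors are not enough.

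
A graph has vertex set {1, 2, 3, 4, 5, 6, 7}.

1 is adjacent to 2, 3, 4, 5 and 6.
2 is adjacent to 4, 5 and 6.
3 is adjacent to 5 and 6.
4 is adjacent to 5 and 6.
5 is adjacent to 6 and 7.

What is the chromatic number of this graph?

5

1, 2, 4, 5, 6 are pairwise adjacent (a clique of size 5), so at least 5 colors are needed.
5 colors suffice: 1=green, 2=purple, 3=yellow, 4=yellow, 5=red, 6=blue, 7=blue. Every edge joins two different colors.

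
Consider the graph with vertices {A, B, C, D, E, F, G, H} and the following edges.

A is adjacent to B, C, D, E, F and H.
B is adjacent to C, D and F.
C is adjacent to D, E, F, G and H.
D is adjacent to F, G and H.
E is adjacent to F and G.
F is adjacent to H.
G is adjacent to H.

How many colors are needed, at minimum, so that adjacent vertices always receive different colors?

A, C, D, F, H form a clique, so at least 5 colors are needed.
5 colors suffice: color 1 → {C}; color 2 → {F, G}; color 3 → {D, E}; color 4 → {A}; color 5 → {B, H}. Every edge joins two different colors.

5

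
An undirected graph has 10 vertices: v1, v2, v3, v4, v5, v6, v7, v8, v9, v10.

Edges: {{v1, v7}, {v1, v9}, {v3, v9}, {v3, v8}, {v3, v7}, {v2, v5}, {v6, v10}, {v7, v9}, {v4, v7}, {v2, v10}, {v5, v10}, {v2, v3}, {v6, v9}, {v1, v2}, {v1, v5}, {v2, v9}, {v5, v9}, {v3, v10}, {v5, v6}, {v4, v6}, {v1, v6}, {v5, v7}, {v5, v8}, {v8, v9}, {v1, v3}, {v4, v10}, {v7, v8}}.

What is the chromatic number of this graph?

4

v1, v5, v6, v9 are pairwise adjacent (a clique of size 4), so at least 4 colors are needed.
4 colors suffice: color 1 → {v9, v10}; color 2 → {v3, v4, v5}; color 3 → {v1, v8}; color 4 → {v2, v6, v7}. Each edge has distinct colors on its endpoints.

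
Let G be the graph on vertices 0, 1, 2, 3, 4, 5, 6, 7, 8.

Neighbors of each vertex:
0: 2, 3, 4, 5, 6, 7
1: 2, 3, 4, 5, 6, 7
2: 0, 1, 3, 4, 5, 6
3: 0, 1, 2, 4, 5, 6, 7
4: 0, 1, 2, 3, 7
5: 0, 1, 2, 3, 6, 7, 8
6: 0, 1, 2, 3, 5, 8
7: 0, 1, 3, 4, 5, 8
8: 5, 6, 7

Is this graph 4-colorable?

No

1, 2, 3, 5, 6 form a clique, so at least 5 colors are needed.
So 4 colors are not enough.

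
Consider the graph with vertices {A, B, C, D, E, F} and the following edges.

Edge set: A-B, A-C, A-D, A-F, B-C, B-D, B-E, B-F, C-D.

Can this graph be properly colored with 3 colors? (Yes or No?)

No

A, B, C, D are mutually adjacent (a clique of size 4), so at least 4 colors are needed.
So 3 colors are not enough.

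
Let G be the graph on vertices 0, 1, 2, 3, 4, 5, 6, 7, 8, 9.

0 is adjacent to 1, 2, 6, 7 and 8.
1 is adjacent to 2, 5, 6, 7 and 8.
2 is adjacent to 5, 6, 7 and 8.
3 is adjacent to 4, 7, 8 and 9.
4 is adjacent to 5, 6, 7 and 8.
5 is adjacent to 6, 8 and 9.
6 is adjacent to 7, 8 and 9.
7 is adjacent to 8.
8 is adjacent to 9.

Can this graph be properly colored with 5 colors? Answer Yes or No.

No

0, 1, 2, 6, 7, 8 form a clique, so at least 6 colors are needed.
So 5 colors are not enough.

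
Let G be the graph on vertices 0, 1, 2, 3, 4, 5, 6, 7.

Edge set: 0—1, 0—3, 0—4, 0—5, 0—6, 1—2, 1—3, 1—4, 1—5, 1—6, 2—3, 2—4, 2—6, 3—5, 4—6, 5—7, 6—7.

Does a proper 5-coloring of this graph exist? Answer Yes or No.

The chromatic number is 4. 0, 1, 3, 5 form a clique, so at least 4 colors are needed.
4 colors suffice: color a → {1, 7}; color b → {3, 6}; color c → {0, 2}; color d → {4, 5}.
Since 5 ≥ 4, a proper 5-coloring certainly exists.

Yes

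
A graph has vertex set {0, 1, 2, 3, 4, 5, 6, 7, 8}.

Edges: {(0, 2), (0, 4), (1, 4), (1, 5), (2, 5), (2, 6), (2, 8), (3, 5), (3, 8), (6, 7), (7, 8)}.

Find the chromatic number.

The cycle 4-0-2-5-1-4 has odd length 5, so it cannot be 2-colored; at least 3 colors are needed.
3 colors suffice: color a → {1, 2, 3, 7}; color b → {4, 5, 6, 8}; color c → {0}. Every edge joins two different colors.

3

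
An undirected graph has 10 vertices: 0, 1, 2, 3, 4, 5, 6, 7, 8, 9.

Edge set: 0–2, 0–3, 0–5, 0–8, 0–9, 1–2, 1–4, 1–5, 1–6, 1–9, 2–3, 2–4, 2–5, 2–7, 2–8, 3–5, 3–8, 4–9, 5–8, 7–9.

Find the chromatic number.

5

0, 2, 3, 5, 8 are mutually adjacent (a clique of size 5), so at least 5 colors are needed.
5 colors suffice: color red → {2, 6, 9}; color blue → {4, 5, 7}; color green → {0, 1}; color yellow → {8}; color purple → {3}. Each edge has distinct colors on its endpoints.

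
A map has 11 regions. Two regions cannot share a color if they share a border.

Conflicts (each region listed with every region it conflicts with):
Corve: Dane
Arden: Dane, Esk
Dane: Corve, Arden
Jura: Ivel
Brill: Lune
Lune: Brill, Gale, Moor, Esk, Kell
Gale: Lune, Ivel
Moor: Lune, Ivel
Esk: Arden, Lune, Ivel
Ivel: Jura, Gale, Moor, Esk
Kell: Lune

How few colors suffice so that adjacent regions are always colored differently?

2

Lune and Gale conflict, so at least 2 colors are needed.
2 colors suffice: color 1 → {Corve, Arden, Lune, Ivel}; color 2 → {Dane, Jura, Brill, Gale, Moor, Esk, Kell}. Each listed conflict is separated.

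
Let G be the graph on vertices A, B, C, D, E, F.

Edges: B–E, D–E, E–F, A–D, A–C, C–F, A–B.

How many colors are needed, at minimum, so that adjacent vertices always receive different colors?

3

The cycle D-E-F-C-A-D has odd length 5, so it cannot be 2-colored; at least 3 colors are needed.
One proper 3-coloring: A=1, B=2, C=3, D=2, E=1, F=2. Every edge joins two different colors.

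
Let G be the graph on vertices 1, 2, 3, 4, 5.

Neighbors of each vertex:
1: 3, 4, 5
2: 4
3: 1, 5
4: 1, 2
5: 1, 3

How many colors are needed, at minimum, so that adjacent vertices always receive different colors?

1, 3, 5 form a triangle, so at least 3 colors are needed.
3 colors suffice: color red → {1, 2}; color blue → {3, 4}; color green → {5}. Each edge has distinct colors on its endpoints.

3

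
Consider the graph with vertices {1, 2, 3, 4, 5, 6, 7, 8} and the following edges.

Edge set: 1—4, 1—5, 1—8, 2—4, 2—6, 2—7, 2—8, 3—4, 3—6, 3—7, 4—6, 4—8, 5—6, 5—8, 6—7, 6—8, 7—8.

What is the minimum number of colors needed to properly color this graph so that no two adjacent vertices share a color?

2, 6, 7, 8 are mutually adjacent (a clique of size 4), so at least 4 colors are needed.
A valid assignment using 4 colors: 1=a, 2=d, 3=b, 4=c, 5=c, 6=a, 7=c, 8=b. No two adjacent vertices share a color.

4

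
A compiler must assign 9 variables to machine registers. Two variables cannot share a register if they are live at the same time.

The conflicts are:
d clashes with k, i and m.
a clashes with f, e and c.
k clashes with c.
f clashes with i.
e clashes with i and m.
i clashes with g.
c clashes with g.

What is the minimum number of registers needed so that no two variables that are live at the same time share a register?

The cycle a-f-i-g-c-a has odd length 5, so it cannot be 2-colored; at least 3 registers are needed.
3 registers suffice: register 1 → {i, c, m}; register 2 → {d, f, e, g}; register 3 → {a, k}. Each listed conflict is separated.

3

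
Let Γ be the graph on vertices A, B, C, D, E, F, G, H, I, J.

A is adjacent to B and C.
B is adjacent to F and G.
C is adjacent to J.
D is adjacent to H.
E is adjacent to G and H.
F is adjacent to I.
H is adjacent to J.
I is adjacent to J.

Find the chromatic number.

3

The cycle B-G-E-H-J-I-F-B has odd length 7, so it cannot be 2-colored; at least 3 colors are needed.
One proper 3-coloring: A=2, B=1, C=3, D=1, E=1, F=3, G=2, H=2, I=2, J=1. No two adjacent vertices share a color.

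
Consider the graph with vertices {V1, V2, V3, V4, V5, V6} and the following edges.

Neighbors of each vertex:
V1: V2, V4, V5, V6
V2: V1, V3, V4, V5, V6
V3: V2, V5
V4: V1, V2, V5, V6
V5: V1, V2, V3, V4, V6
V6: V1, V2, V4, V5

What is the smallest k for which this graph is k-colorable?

V1, V2, V4, V5, V6 are mutually adjacent (a clique of size 5), so at least 5 colors are needed.
One proper 5-coloring: V1=purple, V2=red, V3=green, V4=green, V5=blue, V6=yellow. Every edge joins two different colors.

5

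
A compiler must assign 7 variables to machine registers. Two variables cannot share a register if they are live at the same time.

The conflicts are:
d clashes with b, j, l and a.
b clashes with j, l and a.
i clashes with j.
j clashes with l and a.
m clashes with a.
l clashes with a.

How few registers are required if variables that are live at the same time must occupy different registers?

5

d, b, j, l, a all conflict with each other, so at least 5 registers are needed.
A valid assignment using 5 registers: d=3, b=5, i=1, j=2, m=2, l=4, a=1. Each listed conflict is separated.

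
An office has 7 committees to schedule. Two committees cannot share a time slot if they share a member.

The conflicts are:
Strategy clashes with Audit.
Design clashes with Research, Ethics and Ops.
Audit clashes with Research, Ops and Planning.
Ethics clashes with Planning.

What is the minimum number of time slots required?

3

The cycle Ethics-Planning-Audit-Research-Design-Ethics has odd length 5, so it cannot be 2-colored; at least 3 time slots are needed.
3 time slots suffice: time slot 1 → {Design, Audit}; time slot 2 → {Strategy, Research, Ops, Planning}; time slot 3 → {Ethics}. Each listed conflict is separated.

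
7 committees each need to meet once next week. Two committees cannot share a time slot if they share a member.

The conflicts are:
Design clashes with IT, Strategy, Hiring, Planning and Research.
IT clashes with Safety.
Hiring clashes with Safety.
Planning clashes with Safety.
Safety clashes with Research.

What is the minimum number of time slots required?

Design and Hiring conflict, so at least 2 time slots are needed.
2 time slots suffice: time slot 1 → {Design, Safety}; time slot 2 → {IT, Strategy, Hiring, Planning, Research}. No two conflicting committees share a time slot.

2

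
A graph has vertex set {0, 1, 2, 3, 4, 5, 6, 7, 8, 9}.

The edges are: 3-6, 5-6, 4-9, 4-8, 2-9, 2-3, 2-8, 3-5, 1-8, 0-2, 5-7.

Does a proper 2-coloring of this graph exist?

No

3, 5, 6 form a triangle, so at least 3 colors are needed.
So 2 colors are not enough.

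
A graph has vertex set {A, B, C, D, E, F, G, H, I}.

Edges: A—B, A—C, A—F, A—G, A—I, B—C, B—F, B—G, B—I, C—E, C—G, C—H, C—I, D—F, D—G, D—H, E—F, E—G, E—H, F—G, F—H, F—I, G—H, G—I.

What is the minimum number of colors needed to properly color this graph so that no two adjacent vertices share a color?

5

A, B, C, G, I are pairwise adjacent (a clique of size 5), so at least 5 colors are needed.
One proper 5-coloring: A=green, B=yellow, C=blue, D=yellow, E=yellow, F=blue, G=red, H=green, I=purple. Each edge has distinct colors on its endpoints.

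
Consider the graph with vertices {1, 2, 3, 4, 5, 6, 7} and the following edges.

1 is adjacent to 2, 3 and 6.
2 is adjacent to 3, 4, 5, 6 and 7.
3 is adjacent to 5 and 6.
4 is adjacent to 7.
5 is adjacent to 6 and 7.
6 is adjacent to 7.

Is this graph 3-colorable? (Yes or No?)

2, 5, 6, 7 are pairwise adjacent (a clique of size 4), so at least 4 colors are needed.
So 3 colors are not enough.

No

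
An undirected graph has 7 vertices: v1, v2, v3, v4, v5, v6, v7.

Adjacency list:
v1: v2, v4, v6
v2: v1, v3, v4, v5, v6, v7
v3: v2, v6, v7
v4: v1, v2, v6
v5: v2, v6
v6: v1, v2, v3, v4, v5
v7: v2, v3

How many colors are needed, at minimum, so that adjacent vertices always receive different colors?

4

v1, v2, v4, v6 form a clique, so at least 4 colors are needed.
4 colors suffice: v1=3, v2=1, v3=3, v4=4, v5=3, v6=2, v7=2. Every edge joins two different colors.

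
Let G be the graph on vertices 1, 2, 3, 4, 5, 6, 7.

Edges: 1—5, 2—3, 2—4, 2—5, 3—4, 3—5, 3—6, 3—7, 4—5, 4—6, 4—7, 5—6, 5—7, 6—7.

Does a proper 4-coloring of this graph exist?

No

3, 4, 5, 6, 7 are pairwise adjacent (a clique of size 5), so at least 5 colors are needed.
So 4 colors are not enough.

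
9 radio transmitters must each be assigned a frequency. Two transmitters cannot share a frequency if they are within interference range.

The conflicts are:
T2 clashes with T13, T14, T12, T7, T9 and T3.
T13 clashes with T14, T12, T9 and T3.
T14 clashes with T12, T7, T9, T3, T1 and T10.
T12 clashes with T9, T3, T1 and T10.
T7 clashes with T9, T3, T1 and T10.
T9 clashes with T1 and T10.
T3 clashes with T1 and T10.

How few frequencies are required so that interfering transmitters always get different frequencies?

5

T2, T13, T14, T12, T9 are mutually in conflict, so at least 5 frequencies are needed.
5 frequencies suffice: frequency 1 → {T14}; frequency 2 → {T12, T7}; frequency 3 → {T9, T3}; frequency 4 → {T2, T1, T10}; frequency 5 → {T13}. Every pair that conflicts lands in different frequencies.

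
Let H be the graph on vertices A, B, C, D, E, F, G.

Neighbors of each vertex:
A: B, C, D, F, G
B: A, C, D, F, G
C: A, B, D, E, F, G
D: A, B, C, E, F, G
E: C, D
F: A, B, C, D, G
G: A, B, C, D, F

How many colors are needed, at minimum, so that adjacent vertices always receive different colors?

6

A, B, C, D, F, G form a clique, so at least 6 colors are needed.
One proper 6-coloring: A=5, B=3, C=2, D=1, E=3, F=4, G=6. No two adjacent vertices share a color.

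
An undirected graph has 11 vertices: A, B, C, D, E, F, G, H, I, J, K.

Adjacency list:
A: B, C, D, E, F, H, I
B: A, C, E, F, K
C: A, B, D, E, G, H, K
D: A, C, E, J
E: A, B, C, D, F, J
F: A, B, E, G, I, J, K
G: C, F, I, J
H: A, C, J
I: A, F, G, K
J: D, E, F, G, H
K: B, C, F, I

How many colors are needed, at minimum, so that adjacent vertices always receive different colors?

4

A, C, D, E are mutually adjacent (a clique of size 4), so at least 4 colors are needed.
4 colors suffice: A=2, B=4, C=1, D=4, E=3, F=1, G=4, H=3, I=3, J=2, K=2. Every edge joins two different colors.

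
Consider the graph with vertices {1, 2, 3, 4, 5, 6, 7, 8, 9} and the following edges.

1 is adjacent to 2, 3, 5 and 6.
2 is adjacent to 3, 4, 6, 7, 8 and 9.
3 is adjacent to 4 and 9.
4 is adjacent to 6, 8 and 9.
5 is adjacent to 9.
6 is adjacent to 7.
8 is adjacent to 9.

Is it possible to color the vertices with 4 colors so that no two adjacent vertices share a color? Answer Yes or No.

The chromatic number is 4. 2, 3, 4, 9 form a clique, so at least 4 colors are needed.
4 colors suffice: color red → {2, 5}; color blue → {6, 9}; color green → {1, 4, 7}; color yellow → {3, 8}.
That is already a proper 4-coloring.

Yes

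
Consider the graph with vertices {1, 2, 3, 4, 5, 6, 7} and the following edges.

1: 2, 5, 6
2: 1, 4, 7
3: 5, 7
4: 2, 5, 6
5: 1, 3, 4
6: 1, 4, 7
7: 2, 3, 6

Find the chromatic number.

The cycle 3-7-2-1-5-3 has odd length 5, so it cannot be 2-colored; at least 3 colors are needed.
3 colors suffice: color red → {2, 5, 6}; color blue → {1, 4, 7}; color green → {3}. No two adjacent vertices share a color.

3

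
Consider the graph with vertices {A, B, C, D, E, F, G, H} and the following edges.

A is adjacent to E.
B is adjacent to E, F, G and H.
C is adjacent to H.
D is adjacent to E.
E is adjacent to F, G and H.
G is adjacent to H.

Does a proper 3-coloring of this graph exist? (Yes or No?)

B, E, G, H are pairwise adjacent (a clique of size 4), so at least 4 colors are needed.
So 3 colors are not enough.

No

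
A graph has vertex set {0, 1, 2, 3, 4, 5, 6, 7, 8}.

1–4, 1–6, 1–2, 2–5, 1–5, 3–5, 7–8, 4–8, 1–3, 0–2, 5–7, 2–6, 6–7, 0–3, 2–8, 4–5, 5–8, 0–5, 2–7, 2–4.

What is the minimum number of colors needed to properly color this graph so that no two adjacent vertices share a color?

4

2, 5, 7, 8 form a clique, so at least 4 colors are needed.
4 colors suffice: 0=c, 1=c, 2=b, 3=b, 4=d, 5=a, 6=a, 7=d, 8=c. No two adjacent vertices share a color.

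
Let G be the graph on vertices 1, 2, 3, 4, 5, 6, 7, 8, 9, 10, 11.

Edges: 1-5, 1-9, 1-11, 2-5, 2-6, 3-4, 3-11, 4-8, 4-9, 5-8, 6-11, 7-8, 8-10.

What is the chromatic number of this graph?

3

The cycle 9-4-8-5-1-9 has odd length 5, so it cannot be 2-colored; at least 3 colors are needed.
3 colors suffice: color a → {2, 8, 9, 11}; color b → {4, 5, 6, 7, 10}; color c → {1, 3}. No two adjacent vertices share a color.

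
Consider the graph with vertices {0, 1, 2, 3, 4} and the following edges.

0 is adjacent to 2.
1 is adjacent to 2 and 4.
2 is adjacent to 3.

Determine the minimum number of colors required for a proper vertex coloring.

2 and 3 are adjacent, so at least 2 colors are needed.
A valid assignment using 2 colors: 0=blue, 1=blue, 2=red, 3=blue, 4=red. Each edge has distinct colors on its endpoints.

2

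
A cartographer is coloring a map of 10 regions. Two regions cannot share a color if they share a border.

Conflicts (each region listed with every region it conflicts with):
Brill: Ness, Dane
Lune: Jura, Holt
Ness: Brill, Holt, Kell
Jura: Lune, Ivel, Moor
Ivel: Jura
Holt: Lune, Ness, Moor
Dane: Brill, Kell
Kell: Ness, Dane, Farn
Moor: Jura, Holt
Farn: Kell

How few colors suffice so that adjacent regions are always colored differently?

Kell and Farn conflict, so at least 2 colors are needed.
2 colors suffice: color 1 → {Brill, Jura, Holt, Kell}; color 2 → {Lune, Ness, Ivel, Dane, Moor, Farn}. Each listed conflict is separated.

2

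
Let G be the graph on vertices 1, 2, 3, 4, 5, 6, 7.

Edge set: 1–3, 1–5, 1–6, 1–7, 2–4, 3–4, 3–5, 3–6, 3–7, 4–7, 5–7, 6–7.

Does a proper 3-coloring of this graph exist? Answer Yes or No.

1, 3, 5, 7 are mutually adjacent (a clique of size 4), so at least 4 colors are needed.
So 3 colors are not enough.

No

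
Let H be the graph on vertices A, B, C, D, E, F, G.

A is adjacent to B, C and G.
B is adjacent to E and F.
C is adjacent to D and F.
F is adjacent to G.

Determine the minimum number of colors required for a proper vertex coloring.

A and B are adjacent, so at least 2 colors are needed.
A valid assignment using 2 colors: A=2, B=1, C=1, D=2, E=2, F=2, G=1. No two adjacent vertices share a color.

2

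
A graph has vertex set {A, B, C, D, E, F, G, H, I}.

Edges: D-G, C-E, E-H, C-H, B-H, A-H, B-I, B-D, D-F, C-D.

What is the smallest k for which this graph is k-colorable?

C, E, H are mutually adjacent, so at least 3 colors are needed.
A valid assignment using 3 colors: A=2, B=2, C=2, D=1, E=3, F=2, G=2, H=1, I=1. No two adjacent vertices share a color.

3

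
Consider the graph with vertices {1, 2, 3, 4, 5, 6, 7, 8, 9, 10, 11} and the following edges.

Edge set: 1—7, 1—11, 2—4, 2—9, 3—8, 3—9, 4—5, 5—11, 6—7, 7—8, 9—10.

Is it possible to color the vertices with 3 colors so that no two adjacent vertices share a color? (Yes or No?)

Yes

The chromatic number is 3. The cycle 1-7-8-3-9-2-4-5-11-1 has odd length 9, so it cannot be 2-colored; at least 3 colors are needed.
3 colors suffice: color a → {4, 7, 9, 11}; color b → {1, 2, 5, 6, 8, 10}; color c → {3}.
That is already a proper 3-coloring.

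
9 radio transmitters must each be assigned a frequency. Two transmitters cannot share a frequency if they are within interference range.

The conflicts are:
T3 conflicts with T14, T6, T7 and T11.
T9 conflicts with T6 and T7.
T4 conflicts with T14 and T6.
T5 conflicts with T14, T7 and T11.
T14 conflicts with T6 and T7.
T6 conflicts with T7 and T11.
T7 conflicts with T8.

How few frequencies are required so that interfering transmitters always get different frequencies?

4

T3, T14, T6, T7 all conflict with each other, so at least 4 frequencies are needed.
4 frequencies suffice: frequency 1 → {T5, T6, T8}; frequency 2 → {T4, T7, T11}; frequency 3 → {T9, T14}; frequency 4 → {T3}. Every pair that conflicts lands in different frequencies.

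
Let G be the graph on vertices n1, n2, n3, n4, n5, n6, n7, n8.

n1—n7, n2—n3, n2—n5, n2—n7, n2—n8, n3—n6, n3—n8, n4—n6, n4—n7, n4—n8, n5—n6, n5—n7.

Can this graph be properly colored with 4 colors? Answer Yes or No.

Yes

The chromatic number is 3. n2, n5, n7 are mutually adjacent, so at least 3 colors are needed.
3 colors suffice: color 1 → {n6, n7, n8}; color 2 → {n1, n2, n4}; color 3 → {n3, n5}.
Since 4 ≥ 3, a proper 4-coloring certainly exists.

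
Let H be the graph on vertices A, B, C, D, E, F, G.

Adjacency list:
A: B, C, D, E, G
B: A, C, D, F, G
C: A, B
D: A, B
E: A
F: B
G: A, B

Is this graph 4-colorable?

The chromatic number is 3. A, B, D are mutually adjacent, so at least 3 colors are needed.
One proper 3-coloring: A=2, B=1, C=3, D=3, E=1, F=2, G=3.
Since 4 ≥ 3, a proper 4-coloring certainly exists.

Yes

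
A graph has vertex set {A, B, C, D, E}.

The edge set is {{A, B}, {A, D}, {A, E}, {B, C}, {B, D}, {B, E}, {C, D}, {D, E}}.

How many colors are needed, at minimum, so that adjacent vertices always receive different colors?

4

A, B, D, E form a clique, so at least 4 colors are needed.
One proper 4-coloring: A=yellow, B=red, C=green, D=blue, E=green. No two adjacent vertices share a color.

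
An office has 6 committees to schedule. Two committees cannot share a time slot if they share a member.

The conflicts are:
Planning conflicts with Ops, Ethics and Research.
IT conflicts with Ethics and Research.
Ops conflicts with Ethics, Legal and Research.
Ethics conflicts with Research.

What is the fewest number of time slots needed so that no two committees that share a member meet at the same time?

Planning, Ops, Ethics, Research are mutually in conflict, so at least 4 time slots are needed.
A valid assignment using 4 time slots: Planning=4, IT=2, Ops=2, Ethics=1, Legal=1, Research=3. Every pair that conflicts lands in different time slots.

4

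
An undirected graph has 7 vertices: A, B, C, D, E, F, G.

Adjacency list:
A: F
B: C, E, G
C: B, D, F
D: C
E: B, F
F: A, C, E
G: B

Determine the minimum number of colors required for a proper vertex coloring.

2

E and F are adjacent, so at least 2 colors are needed.
2 colors suffice: A=blue, B=red, C=blue, D=red, E=blue, F=red, G=blue. Each edge has distinct colors on its endpoints.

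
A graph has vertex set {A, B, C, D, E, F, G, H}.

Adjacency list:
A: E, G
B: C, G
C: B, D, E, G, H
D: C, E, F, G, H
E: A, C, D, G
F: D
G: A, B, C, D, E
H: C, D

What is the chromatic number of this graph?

C, D, E, G are mutually adjacent (a clique of size 4), so at least 4 colors are needed.
4 colors suffice: color red → {F, G, H}; color blue → {A, C}; color green → {B, D}; color yellow → {E}. Each edge has distinct colors on its endpoints.

4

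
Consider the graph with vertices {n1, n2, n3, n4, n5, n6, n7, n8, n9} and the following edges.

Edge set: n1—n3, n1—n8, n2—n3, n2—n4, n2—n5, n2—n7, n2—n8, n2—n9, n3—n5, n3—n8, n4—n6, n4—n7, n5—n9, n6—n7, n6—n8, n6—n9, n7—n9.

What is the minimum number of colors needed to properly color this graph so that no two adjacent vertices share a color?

3

n1, n3, n8 form a triangle, so at least 3 colors are needed.
3 colors suffice: color 1 → {n1, n2, n6}; color 2 → {n3, n4, n9}; color 3 → {n5, n7, n8}. No two adjacent vertices share a color.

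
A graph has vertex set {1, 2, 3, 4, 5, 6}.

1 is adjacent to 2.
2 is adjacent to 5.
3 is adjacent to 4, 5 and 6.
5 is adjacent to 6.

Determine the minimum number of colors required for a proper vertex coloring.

3

3, 5, 6 are pairwise adjacent, so at least 3 colors are needed.
3 colors suffice: color red → {1, 4, 5}; color blue → {2, 3}; color green → {6}. No two adjacent vertices share a color.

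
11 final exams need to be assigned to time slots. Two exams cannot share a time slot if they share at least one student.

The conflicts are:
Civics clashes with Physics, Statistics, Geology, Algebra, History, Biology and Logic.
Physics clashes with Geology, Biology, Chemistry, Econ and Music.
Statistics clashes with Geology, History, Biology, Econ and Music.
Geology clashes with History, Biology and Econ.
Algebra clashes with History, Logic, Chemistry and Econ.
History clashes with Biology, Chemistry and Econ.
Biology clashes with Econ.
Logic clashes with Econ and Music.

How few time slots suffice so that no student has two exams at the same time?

Statistics, Geology, History, Biology, Econ are mutually in conflict, so at least 5 time slots are needed.
5 time slots suffice: time slot 1 → {Civics, Chemistry, Econ, Music}; time slot 2 → {Physics, History, Logic}; time slot 3 → {Algebra, Biology}; time slot 4 → {Geology}; time slot 5 → {Statistics}. Every pair that conflicts lands in different time slots.

5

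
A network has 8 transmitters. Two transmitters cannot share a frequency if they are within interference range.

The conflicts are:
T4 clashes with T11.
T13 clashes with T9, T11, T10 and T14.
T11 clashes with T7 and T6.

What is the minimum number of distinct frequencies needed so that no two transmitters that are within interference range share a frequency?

2

T4 and T11 conflict, so at least 2 frequencies are needed.
Using 2 frequencies: T4=2, T13=2, T9=1, T11=1, T10=1, T7=2, T14=1, T6=2. No two conflicting transmitters share a frequency.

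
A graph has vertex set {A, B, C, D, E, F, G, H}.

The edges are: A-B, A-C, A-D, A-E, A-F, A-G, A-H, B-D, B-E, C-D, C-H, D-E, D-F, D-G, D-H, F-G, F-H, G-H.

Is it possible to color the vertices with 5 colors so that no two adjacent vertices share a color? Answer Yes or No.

The chromatic number is 5. A, D, F, G, H form a clique, so at least 5 colors are needed.
5 colors suffice: color 1 → {A}; color 2 → {D}; color 3 → {E, H}; color 4 → {B, C, F}; color 5 → {G}.
That is already a proper 5-coloring.

Yes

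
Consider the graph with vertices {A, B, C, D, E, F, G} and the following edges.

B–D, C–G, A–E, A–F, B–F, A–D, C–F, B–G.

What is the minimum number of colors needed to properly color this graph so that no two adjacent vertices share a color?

2

A and F are adjacent, so at least 2 colors are needed.
A valid assignment using 2 colors: A=1, B=1, C=1, D=2, E=2, F=2, G=2. No two adjacent vertices share a color.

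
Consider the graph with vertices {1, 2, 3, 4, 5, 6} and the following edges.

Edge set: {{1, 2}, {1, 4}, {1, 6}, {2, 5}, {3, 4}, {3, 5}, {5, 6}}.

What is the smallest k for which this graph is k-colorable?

3

The cycle 1-2-5-3-4-1 has odd length 5, so it cannot be 2-colored; at least 3 colors are needed.
A valid assignment using 3 colors: 1=a, 2=b, 3=c, 4=b, 5=a, 6=b. Each edge has distinct colors on its endpoints.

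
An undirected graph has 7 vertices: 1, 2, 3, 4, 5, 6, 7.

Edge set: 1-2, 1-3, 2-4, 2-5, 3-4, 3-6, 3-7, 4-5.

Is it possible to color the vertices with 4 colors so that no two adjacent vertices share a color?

The chromatic number is 3. 2, 4, 5 are mutually adjacent, so at least 3 colors are needed.
One proper 3-coloring: 1=blue, 2=red, 3=red, 4=blue, 5=green, 6=blue, 7=blue.
Since 4 ≥ 3, a proper 4-coloring certainly exists.

Yes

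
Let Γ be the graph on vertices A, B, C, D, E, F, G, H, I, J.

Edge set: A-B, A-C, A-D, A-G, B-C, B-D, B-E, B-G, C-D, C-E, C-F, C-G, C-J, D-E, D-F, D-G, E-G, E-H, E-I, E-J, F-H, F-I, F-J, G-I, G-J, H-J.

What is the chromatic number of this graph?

A, B, C, D, G are pairwise adjacent (a clique of size 5), so at least 5 colors are needed.
5 colors suffice: color red → {A, E, F}; color blue → {G, H}; color green → {C, I}; color yellow → {D, J}; color purple → {B}. Each edge has distinct colors on its endpoints.

5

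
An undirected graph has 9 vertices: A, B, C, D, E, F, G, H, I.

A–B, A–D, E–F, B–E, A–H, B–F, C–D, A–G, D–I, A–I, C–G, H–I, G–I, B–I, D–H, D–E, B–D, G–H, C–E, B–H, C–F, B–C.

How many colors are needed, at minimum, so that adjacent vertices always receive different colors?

A, B, D, H, I form a clique, so at least 5 colors are needed.
5 colors suffice: A=5, B=1, C=3, D=2, E=4, F=2, G=1, H=4, I=3. Every edge joins two different colors.

5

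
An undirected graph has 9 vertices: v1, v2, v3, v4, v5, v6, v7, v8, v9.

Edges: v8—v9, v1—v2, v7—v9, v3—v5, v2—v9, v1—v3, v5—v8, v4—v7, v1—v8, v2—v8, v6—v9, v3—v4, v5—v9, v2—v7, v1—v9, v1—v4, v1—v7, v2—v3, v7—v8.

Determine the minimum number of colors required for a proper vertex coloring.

v1, v2, v7, v8, v9 are pairwise adjacent (a clique of size 5), so at least 5 colors are needed.
5 colors suffice: color 1 → {v3, v9}; color 2 → {v1, v5, v6}; color 3 → {v7}; color 4 → {v4, v8}; color 5 → {v2}. Every edge joins two different colors.

5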